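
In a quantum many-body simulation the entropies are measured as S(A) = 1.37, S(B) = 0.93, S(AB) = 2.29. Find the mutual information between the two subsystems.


I(A:B) = S(A) + S(B) - S(AB)
= 1.37 + 0.93 - 2.29
= 0.0100

0.0100


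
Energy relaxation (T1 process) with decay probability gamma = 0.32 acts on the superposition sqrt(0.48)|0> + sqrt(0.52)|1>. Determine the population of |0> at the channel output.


For amplitude damping with parameter gamma on state sqrt(a)|0> + sqrt(b)|1>:
alpha^2 = 0.48, beta^2 = 0.52
P(|0>) = alpha^2 + gamma * beta^2
= 0.48 + 0.32 * 0.52
= 0.48 + 0.1664
= 0.6464

0.6464


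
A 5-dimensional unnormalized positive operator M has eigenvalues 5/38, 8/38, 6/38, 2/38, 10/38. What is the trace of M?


tr(M) = sum of eigenvalues
= 5/38 + 8/38 + 6/38 + 2/38 + 10/38
= 31/38
= 0.8158

0.8158


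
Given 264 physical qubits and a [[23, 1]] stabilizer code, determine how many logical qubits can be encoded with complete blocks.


Each code block uses 23 physical qubits for 1 logical qubit(s).
Number of complete blocks = floor(264 / 23) = 11
Logical qubits = 11 * 1
= 11

11


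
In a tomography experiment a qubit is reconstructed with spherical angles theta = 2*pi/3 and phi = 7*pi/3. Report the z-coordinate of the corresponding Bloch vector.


theta = 2.0944, phi = 7.3304
r_z = cos(theta) = -0.5000

-0.5000


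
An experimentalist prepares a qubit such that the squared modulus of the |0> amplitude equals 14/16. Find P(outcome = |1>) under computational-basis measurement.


|alpha|^2 = 14/16 = 0.8750
|beta|^2 = 1 - 14/16 = 2/16 = 0.1250
P(|1>) = |beta|^2 = 0.1250

0.1250


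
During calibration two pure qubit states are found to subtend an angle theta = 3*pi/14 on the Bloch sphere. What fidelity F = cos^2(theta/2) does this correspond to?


For states separated by angle theta on Bloch sphere:
F = cos^2(theta/2)
theta = 3*pi/14 = 0.6732
theta/2 = 0.3366
cos(theta/2) = 0.9439
F = 0.8909

0.8909


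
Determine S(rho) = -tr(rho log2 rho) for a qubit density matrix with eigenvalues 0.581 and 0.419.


S = -p*log2(p) - (1-p)*log2(1-p)
p = 0.5810, 1-p = 0.4190
= -0.5810 * log2(0.5810) - 0.4190 * log2(0.4190)
= -(-0.4551) - (-0.5258)
= 0.9810

0.9810


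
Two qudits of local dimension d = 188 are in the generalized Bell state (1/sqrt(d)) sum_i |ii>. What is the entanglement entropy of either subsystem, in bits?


For a maximally entangled state in d x d:
S = log2(d) = log2(188)
= 7.5546

7.5546


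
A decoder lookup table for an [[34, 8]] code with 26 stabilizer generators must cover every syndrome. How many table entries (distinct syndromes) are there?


Each stabilizer generator gives a binary (+1 or -1) measurement outcome.
With 26 independent generators:
Total syndromes = 2^26
= 67108864

67108864


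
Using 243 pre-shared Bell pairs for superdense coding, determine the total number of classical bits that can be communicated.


Superdense coding allows 2 classical bits per shared entangled pair.
243 pair(s) -> 2 * 243 = 486 classical bits

486


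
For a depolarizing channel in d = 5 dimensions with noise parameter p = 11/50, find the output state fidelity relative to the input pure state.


F = (1-p) + p/d
= (1 - 0.2200) + 0.2200/5
= 0.7800 + 0.0440
= 0.8240

0.8240


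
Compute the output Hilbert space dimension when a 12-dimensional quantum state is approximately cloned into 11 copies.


Output space = H^(tensor 11) where dim(H) = 12
dim = 12^11
= 144 (after 2 factors)
= 1728 (after 3 factors)
= 20736 (after 4 factors)
= 248832 (after 5 factors)
= 2985984 (after 6 factors)
= 35831808 (after 7 factors)
= 429981696 (after 8 factors)
= 5159780352 (after 9 factors)
= 61917364224 (after 10 factors)
= 743008370688 (after 11 factors)
= 743008370688

743008370688


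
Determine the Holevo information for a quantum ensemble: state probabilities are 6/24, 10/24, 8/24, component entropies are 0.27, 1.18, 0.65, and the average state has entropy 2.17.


chi = S(rho) - sum_i p_i * S(rho_i)
Weighted entropy = 6/24 * 0.27 + 10/24 * 1.18 + 8/24 * 0.65
= 0.7758
chi = 2.17 - 0.7758
= 1.3942

1.3942


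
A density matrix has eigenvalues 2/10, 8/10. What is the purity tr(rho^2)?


tr(rho^2) = sum of eigenvalues squared
= (2/10)^2 + (8/10)^2
= (4 + 64) / 100
= 68/100
= 0.6800

0.6800


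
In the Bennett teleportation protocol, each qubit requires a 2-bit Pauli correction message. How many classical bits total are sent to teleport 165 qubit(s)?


Quantum teleportation requires 2 classical bits per qubit teleported.
165 qubit(s) -> 2 * 165 = 330 classical bits

330


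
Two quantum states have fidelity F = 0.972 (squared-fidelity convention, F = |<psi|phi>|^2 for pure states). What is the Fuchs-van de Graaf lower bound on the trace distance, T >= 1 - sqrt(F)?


Fuchs-van de Graaf (squared-fidelity convention): 1 - sqrt(F) <= T <= sqrt(1 - F).
Lower bound: T >= 1 - sqrt(F)
sqrt(F) = sqrt(0.972) = 0.9859
T >= 1 - 0.9859
T >= 0.0141

0.0141


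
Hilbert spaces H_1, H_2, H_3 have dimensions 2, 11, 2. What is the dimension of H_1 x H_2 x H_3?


dim(H_1 x H_2 x H_3) = 2 * 11 * 2
= 22 * 2
= 44

44


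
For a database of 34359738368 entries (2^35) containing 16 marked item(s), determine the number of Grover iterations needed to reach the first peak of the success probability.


After j Grover iterations the success probability is P(j) = sin^2((2j+1)*theta), where sin(theta) = sqrt(k/N).
N = 2^35 = 34359738368, k = 16
sin(theta) = sqrt(k/N) = 2.157918644e-05
theta = arcsin(sqrt(k/N)) = 2.157918644e-05 rad
P(j) reaches its first maximum when (2j+1)*theta is as close as possible to pi/2, i.e. j = round(pi/(4*theta) - 1/2).
pi/(4*theta) - 1/2 = 36395.5970
(For comparison, the common estimate pi/4 * sqrt(N/k) = 36396.0970; the exact maximiser is used here.)
Optimal iterations = 36396

36396


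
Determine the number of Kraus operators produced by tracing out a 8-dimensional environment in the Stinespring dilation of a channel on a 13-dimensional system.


Tracing out the environment in an orthonormal basis {|i>_E} gives Kraus operators K_i = <i|_E U |0>_E.
Number of Kraus operators = dim(H_env) = d_env
= 8

8


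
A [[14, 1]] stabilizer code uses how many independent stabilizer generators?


For an [[n,k]] stabilizer code:
Number of stabilizer generators = n - k
= 14 - 1
= 13

13


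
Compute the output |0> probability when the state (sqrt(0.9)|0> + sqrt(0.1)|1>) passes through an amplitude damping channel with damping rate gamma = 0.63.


For amplitude damping with parameter gamma on state sqrt(a)|0> + sqrt(b)|1>:
alpha^2 = 0.9, beta^2 = 0.1
P(|0>) = alpha^2 + gamma * beta^2
= 0.9 + 0.63 * 0.1
= 0.9 + 0.0630
= 0.9630

0.9630


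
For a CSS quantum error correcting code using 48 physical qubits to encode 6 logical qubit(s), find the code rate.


Code rate R = k/n
= 6/48
= 0.1250

0.1250


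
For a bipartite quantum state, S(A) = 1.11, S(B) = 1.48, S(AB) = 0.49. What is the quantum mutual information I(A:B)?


I(A:B) = S(A) + S(B) - S(AB)
= 1.11 + 1.48 - 0.49
= 2.1000

2.1000


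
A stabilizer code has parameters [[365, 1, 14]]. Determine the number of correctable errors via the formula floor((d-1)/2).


Code parameters: [[365, 1, 14]], distance d = 14.
Number of correctable errors = floor((d-1)/2)
= floor((14 - 1)/2)
= floor(13/2)
= 6

6


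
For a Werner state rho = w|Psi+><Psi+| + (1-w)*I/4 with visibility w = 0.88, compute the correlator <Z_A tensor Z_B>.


|Psi+> = (|01> + |10>)/sqrt(2)
For the pure Bell state, <Z_A Z_B> = -1 (Bell-state Pauli correlator).
The maximally-mixed part I/4 has tr(I/4 * P tensor P) = 0 for any traceless Pauli P.
So <Z_A Z_B>_rho = w * (-1) + (1 - w) * 0
= 0.88 * (-1)
= -0.8800

-0.8800


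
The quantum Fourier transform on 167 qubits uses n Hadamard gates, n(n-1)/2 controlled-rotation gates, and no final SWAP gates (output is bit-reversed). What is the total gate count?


Hadamard gates: 167
Controlled rotations: n*(n-1)/2 = 167*166/2 = 13861
SWAP gates: 0 (omitted)
Total = 167 + 13861
= 14028

14028


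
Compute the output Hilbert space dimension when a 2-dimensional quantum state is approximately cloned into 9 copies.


Output space = H^(tensor 9) where dim(H) = 2
dim = 2^9
= 4 (after 2 factors)
= 8 (after 3 factors)
= 16 (after 4 factors)
= 32 (after 5 factors)
= 64 (after 6 factors)
= 128 (after 7 factors)
= 256 (after 8 factors)
= 512 (after 9 factors)
= 512

512


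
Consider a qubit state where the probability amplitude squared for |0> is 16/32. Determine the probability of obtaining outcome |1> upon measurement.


|alpha|^2 = 16/32 = 0.5000
|beta|^2 = 1 - 16/32 = 16/32 = 0.5000
P(|1>) = |beta|^2 = 0.5000

0.5000


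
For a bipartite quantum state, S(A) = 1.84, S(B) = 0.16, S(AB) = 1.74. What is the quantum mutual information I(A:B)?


I(A:B) = S(A) + S(B) - S(AB)
= 1.84 + 0.16 - 1.74
= 0.2600

0.2600


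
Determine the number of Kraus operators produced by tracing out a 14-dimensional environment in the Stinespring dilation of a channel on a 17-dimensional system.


Tracing out the environment in an orthonormal basis {|i>_E} gives Kraus operators K_i = <i|_E U |0>_E.
Number of Kraus operators = dim(H_env) = d_env
= 14

14


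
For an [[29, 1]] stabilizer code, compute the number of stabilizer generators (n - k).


For an [[n,k]] stabilizer code:
Number of stabilizer generators = n - k
= 29 - 1
= 28

28


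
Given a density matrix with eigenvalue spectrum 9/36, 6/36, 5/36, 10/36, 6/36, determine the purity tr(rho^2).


tr(rho^2) = sum of eigenvalues squared
= (9/36)^2 + (6/36)^2 + (5/36)^2 + (10/36)^2 + (6/36)^2
= (81 + 36 + 25 + 100 + 36) / 1296
= 278/1296
= 0.2145

0.2145


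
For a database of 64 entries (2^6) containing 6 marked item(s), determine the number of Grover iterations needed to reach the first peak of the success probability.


After j Grover iterations the success probability is P(j) = sin^2((2j+1)*theta), where sin(theta) = sqrt(k/N).
N = 2^6 = 64, k = 6
sin(theta) = sqrt(k/N) = 0.3061862178
theta = arcsin(sqrt(k/N)) = 0.3111842443 rad
P(j) reaches its first maximum when (2j+1)*theta is as close as possible to pi/2, i.e. j = round(pi/(4*theta) - 1/2).
pi/(4*theta) - 1/2 = 2.0239
(For comparison, the common estimate pi/4 * sqrt(N/k) = 2.5651; the exact maximiser is used here.)
Optimal iterations = 2

2


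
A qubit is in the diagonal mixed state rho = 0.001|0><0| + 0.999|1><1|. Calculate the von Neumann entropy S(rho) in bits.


S = -p*log2(p) - (1-p)*log2(1-p)
p = 0.0010, 1-p = 0.9990
= -0.0010 * log2(0.0010) - 0.9990 * log2(0.9990)
= -(-0.0100) - (-0.0014)
= 0.0114

0.0114


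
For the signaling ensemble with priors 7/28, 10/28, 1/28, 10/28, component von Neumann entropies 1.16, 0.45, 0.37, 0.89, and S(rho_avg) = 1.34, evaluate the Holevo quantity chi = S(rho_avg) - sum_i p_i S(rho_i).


chi = S(rho) - sum_i p_i * S(rho_i)
Weighted entropy = 7/28 * 1.16 + 10/28 * 0.45 + 1/28 * 0.37 + 10/28 * 0.89
= 0.7818
chi = 1.34 - 0.7818
= 0.5582

0.5582


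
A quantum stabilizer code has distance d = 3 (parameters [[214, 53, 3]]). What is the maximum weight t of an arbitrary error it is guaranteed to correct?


Code parameters: [[214, 53, 3]], distance d = 3.
Number of correctable errors = floor((d-1)/2)
= floor((3 - 1)/2)
= floor(2/2)
= 1

1


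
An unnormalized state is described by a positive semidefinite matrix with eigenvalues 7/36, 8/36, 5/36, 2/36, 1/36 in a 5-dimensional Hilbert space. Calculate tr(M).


tr(M) = sum of eigenvalues
= 7/36 + 8/36 + 5/36 + 2/36 + 1/36
= 23/36
= 0.6389

0.6389


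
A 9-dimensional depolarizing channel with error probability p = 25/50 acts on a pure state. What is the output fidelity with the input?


F = (1-p) + p/d
= (1 - 0.5000) + 0.5000/9
= 0.5000 + 0.0556
= 0.5556

0.5556


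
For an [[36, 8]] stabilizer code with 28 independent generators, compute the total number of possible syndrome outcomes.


Each stabilizer generator gives a binary (+1 or -1) measurement outcome.
With 28 independent generators:
Total syndromes = 2^28
= 268435456

268435456


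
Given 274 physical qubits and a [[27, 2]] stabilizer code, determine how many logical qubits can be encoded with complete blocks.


Each code block uses 27 physical qubits for 2 logical qubit(s).
Number of complete blocks = floor(274 / 27) = 10
Logical qubits = 10 * 2
= 20

20


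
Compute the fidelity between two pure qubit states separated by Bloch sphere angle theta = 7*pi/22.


For states separated by angle theta on Bloch sphere:
F = cos^2(theta/2)
theta = 7*pi/22 = 0.9996
theta/2 = 0.4998
cos(theta/2) = 0.8777
F = 0.7703

0.7703


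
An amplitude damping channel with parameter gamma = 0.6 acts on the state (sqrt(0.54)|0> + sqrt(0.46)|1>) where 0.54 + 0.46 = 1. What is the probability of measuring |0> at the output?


For amplitude damping with parameter gamma on state sqrt(a)|0> + sqrt(b)|1>:
alpha^2 = 0.54, beta^2 = 0.46
P(|0>) = alpha^2 + gamma * beta^2
= 0.54 + 0.6 * 0.46
= 0.54 + 0.2760
= 0.8160

0.8160


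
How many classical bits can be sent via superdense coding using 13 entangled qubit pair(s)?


Superdense coding allows 2 classical bits per shared entangled pair.
13 pair(s) -> 2 * 13 = 26 classical bits

26


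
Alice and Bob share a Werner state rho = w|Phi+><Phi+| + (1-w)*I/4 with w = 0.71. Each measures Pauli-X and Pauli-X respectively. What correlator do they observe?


|Phi+> = (|00> + |11>)/sqrt(2)
For the pure Bell state, <X_A X_B> = +1 (Bell-state Pauli correlator).
The maximally-mixed part I/4 has tr(I/4 * P tensor P) = 0 for any traceless Pauli P.
So <X_A X_B>_rho = w * (+1) + (1 - w) * 0
= 0.71 * (+1)
= 0.7100

0.7100


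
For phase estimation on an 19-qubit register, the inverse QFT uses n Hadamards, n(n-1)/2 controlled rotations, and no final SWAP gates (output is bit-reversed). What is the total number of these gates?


Hadamard gates: 19
Controlled rotations: n*(n-1)/2 = 19*18/2 = 171
SWAP gates: 0 (omitted)
Total = 19 + 171
= 190

190


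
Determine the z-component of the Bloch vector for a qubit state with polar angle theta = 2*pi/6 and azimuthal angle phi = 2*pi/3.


theta = 1.0472, phi = 2.0944
r_z = cos(theta) = 0.5000

0.5000


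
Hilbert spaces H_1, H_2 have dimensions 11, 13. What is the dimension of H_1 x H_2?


dim(H_1 x H_2) = 11 * 13
= 143

143


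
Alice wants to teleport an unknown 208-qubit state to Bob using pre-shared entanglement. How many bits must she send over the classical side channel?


Quantum teleportation requires 2 classical bits per qubit teleported.
208 qubit(s) -> 2 * 208 = 416 classical bits

416


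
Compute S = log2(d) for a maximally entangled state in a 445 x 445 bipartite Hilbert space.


For a maximally entangled state in d x d:
S = log2(d) = log2(445)
= 8.7977

8.7977


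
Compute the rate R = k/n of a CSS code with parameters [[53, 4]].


Code rate R = k/n
= 4/53
= 0.0755

0.0755


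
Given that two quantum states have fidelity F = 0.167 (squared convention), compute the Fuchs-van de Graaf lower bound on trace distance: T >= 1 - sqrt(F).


Fuchs-van de Graaf (squared-fidelity convention): 1 - sqrt(F) <= T <= sqrt(1 - F).
Lower bound: T >= 1 - sqrt(F)
sqrt(F) = sqrt(0.167) = 0.4087
T >= 1 - 0.4087
T >= 0.5913

0.5913


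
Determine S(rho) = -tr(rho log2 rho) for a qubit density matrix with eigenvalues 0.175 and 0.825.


S = -p*log2(p) - (1-p)*log2(1-p)
p = 0.1750, 1-p = 0.8250
= -0.1750 * log2(0.1750) - 0.8250 * log2(0.8250)
= -(-0.4401) - (-0.2290)
= 0.6690

0.6690


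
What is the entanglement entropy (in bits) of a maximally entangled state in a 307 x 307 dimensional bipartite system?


For a maximally entangled state in d x d:
S = log2(d) = log2(307)
= 8.2621

8.2621


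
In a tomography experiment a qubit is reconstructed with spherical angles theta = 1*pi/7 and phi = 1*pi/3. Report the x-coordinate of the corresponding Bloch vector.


theta = 0.4488, phi = 1.0472
r_x = sin(theta)*cos(phi) = 0.4339 * 0.5000
r_x = 0.2169

0.2169


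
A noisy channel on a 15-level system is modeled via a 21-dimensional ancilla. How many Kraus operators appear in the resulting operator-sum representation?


Tracing out the environment in an orthonormal basis {|i>_E} gives Kraus operators K_i = <i|_E U |0>_E.
Number of Kraus operators = dim(H_env) = d_env
= 21

21


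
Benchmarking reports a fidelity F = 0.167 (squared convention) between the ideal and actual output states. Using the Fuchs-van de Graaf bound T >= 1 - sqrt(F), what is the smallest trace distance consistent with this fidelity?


Fuchs-van de Graaf (squared-fidelity convention): 1 - sqrt(F) <= T <= sqrt(1 - F).
Lower bound: T >= 1 - sqrt(F)
sqrt(F) = sqrt(0.167) = 0.4087
T >= 1 - 0.4087
T >= 0.5913

0.5913


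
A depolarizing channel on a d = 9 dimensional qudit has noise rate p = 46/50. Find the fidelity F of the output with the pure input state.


F = (1-p) + p/d
= (1 - 0.9200) + 0.9200/9
= 0.0800 + 0.1022
= 0.1822

0.1822


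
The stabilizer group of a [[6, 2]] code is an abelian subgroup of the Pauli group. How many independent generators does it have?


For an [[n,k]] stabilizer code:
Number of stabilizer generators = n - k
= 6 - 2
= 4

4


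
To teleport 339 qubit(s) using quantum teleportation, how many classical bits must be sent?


Quantum teleportation requires 2 classical bits per qubit teleported.
339 qubit(s) -> 2 * 339 = 678 classical bits

678


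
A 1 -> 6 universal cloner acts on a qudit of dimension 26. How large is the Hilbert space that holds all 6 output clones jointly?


Output space = H^(tensor 6) where dim(H) = 26
dim = 26^6
= 676 (after 2 factors)
= 17576 (after 3 factors)
= 456976 (after 4 factors)
= 11881376 (after 5 factors)
= 308915776 (after 6 factors)
= 308915776

308915776


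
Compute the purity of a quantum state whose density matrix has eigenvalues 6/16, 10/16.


tr(rho^2) = sum of eigenvalues squared
= (6/16)^2 + (10/16)^2
= (36 + 100) / 256
= 136/256
= 0.5312

0.5312


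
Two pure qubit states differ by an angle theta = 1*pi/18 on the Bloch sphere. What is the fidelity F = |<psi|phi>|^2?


For states separated by angle theta on Bloch sphere:
F = cos^2(theta/2)
theta = 1*pi/18 = 0.1745
theta/2 = 0.0873
cos(theta/2) = 0.9962
F = 0.9924

0.9924


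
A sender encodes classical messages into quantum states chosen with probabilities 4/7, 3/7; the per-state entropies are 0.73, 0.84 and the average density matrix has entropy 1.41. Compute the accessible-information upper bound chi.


chi = S(rho) - sum_i p_i * S(rho_i)
Weighted entropy = 4/7 * 0.73 + 3/7 * 0.84
= 0.7771
chi = 1.41 - 0.7771
= 0.6329

0.6329


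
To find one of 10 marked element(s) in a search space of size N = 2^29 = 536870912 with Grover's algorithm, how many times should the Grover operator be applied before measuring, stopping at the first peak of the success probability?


After j Grover iterations the success probability is P(j) = sin^2((2j+1)*theta), where sin(theta) = sqrt(k/N).
N = 2^29 = 536870912, k = 10
sin(theta) = sqrt(k/N) = 0.0001364787584
theta = arcsin(sqrt(k/N)) = 0.0001364787588 rad
P(j) reaches its first maximum when (2j+1)*theta is as close as possible to pi/2, i.e. j = round(pi/(4*theta) - 1/2).
pi/(4*theta) - 1/2 = 5754.2282
(For comparison, the common estimate pi/4 * sqrt(N/k) = 5754.7282; the exact maximiser is used here.)
Optimal iterations = 5754

5754


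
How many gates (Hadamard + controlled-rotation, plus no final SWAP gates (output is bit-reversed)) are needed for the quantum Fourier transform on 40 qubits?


Hadamard gates: 40
Controlled rotations: n*(n-1)/2 = 40*39/2 = 780
SWAP gates: 0 (omitted)
Total = 40 + 780
= 820

820


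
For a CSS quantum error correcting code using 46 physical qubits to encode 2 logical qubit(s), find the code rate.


Code rate R = k/n
= 2/46
= 0.0435

0.0435


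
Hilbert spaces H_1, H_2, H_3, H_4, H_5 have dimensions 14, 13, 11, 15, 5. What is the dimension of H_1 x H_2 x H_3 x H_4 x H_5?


dim(H_1 x H_2 x H_3 x H_4 x H_5) = 14 * 13 * 11 * 15 * 5
= 182 * 11 * 15 * 5
= 2002 * 15 * 5
= 30030 * 5
= 150150

150150


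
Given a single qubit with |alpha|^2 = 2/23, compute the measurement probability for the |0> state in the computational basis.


|alpha|^2 = 2/23 = 0.0870
|beta|^2 = 1 - 2/23 = 21/23 = 0.9130
P(|0>) = |alpha|^2 = 0.0870

0.0870


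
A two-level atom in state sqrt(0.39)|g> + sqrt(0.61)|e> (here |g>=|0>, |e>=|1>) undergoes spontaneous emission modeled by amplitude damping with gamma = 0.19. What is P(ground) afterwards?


For amplitude damping with parameter gamma on state sqrt(a)|0> + sqrt(b)|1>:
alpha^2 = 0.39, beta^2 = 0.61
P(|0>) = alpha^2 + gamma * beta^2
= 0.39 + 0.19 * 0.61
= 0.39 + 0.1159
= 0.5059

0.5059


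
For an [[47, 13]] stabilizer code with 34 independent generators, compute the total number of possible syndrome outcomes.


Each stabilizer generator gives a binary (+1 or -1) measurement outcome.
With 34 independent generators:
Total syndromes = 2^34
= 17179869184

17179869184


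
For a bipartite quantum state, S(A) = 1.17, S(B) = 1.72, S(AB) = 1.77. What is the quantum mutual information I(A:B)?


I(A:B) = S(A) + S(B) - S(AB)
= 1.17 + 1.72 - 1.77
= 1.1200

1.1200


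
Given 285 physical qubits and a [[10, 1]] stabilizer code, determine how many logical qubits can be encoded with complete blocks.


Each code block uses 10 physical qubits for 1 logical qubit(s).
Number of complete blocks = floor(285 / 10) = 28
Logical qubits = 28 * 1
= 28

28


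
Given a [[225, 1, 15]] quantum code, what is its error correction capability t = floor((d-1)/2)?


Code parameters: [[225, 1, 15]], distance d = 15.
Number of correctable errors = floor((d-1)/2)
= floor((15 - 1)/2)
= floor(14/2)
= 7

7


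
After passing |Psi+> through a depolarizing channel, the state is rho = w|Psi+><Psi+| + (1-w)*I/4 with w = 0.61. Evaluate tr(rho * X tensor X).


|Psi+> = (|01> + |10>)/sqrt(2)
For the pure Bell state, <X_A X_B> = +1 (Bell-state Pauli correlator).
The maximally-mixed part I/4 has tr(I/4 * P tensor P) = 0 for any traceless Pauli P.
So <X_A X_B>_rho = w * (+1) + (1 - w) * 0
= 0.61 * (+1)
= 0.6100

0.6100


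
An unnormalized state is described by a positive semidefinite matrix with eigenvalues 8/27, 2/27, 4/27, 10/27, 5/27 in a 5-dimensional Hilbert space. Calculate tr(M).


tr(M) = sum of eigenvalues
= 8/27 + 2/27 + 4/27 + 10/27 + 5/27
= 29/27
= 1.0741

1.0741


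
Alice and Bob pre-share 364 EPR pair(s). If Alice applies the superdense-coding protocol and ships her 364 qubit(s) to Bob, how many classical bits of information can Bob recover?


Superdense coding allows 2 classical bits per shared entangled pair.
364 pair(s) -> 2 * 364 = 728 classical bits

728


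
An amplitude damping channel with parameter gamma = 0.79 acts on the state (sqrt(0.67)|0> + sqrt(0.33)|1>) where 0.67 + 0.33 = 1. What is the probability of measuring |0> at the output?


For amplitude damping with parameter gamma on state sqrt(a)|0> + sqrt(b)|1>:
alpha^2 = 0.67, beta^2 = 0.33
P(|0>) = alpha^2 + gamma * beta^2
= 0.67 + 0.79 * 0.33
= 0.67 + 0.2607
= 0.9307

0.9307


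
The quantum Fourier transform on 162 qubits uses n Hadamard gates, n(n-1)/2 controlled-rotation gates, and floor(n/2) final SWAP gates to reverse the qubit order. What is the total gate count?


Hadamard gates: 162
Controlled rotations: n*(n-1)/2 = 162*161/2 = 13041
SWAP gates: floor(n/2) = floor(162/2) = 81
Total = 162 + 13041 + 81
= 13284

13284


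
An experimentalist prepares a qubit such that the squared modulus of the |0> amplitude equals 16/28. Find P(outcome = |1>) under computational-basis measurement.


|alpha|^2 = 16/28 = 0.5714
|beta|^2 = 1 - 16/28 = 12/28 = 0.4286
P(|1>) = |beta|^2 = 0.4286

0.4286


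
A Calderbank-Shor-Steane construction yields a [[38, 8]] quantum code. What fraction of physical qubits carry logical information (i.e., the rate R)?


Code rate R = k/n
= 8/38
= 0.2105

0.2105


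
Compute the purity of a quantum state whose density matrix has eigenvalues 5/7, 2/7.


tr(rho^2) = sum of eigenvalues squared
= (5/7)^2 + (2/7)^2
= (25 + 4) / 49
= 29/49
= 0.5918

0.5918


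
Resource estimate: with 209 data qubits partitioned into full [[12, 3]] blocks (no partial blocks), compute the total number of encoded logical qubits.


Each code block uses 12 physical qubits for 3 logical qubit(s).
Number of complete blocks = floor(209 / 12) = 17
Logical qubits = 17 * 3
= 51

51


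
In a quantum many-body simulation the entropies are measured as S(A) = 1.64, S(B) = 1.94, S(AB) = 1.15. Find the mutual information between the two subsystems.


I(A:B) = S(A) + S(B) - S(AB)
= 1.64 + 1.94 - 1.15
= 2.4300

2.4300


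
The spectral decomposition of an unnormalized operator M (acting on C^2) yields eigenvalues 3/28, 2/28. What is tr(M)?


tr(M) = sum of eigenvalues
= 3/28 + 2/28
= 5/28
= 0.1786

0.1786


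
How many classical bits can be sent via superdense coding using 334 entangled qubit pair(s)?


Superdense coding allows 2 classical bits per shared entangled pair.
334 pair(s) -> 2 * 334 = 668 classical bits

668


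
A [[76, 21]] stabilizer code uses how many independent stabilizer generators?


For an [[n,k]] stabilizer code:
Number of stabilizer generators = n - k
= 76 - 21
= 55

55


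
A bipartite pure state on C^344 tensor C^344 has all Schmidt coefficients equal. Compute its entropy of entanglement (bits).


For a maximally entangled state in d x d:
S = log2(d) = log2(344)
= 8.4263

8.4263


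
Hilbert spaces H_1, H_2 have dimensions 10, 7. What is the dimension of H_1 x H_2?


dim(H_1 x H_2) = 10 * 7
= 70

70


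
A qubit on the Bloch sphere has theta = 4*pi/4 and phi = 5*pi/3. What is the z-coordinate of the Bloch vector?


theta = 3.1416, phi = 5.2360
r_z = cos(theta) = -1.0000

-1.0000


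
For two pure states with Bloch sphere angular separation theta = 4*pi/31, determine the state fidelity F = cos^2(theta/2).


For states separated by angle theta on Bloch sphere:
F = cos^2(theta/2)
theta = 4*pi/31 = 0.4054
theta/2 = 0.2027
cos(theta/2) = 0.9795
F = 0.9595

0.9595


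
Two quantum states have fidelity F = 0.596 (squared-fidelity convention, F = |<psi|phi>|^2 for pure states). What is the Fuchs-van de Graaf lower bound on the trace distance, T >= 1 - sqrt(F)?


Fuchs-van de Graaf (squared-fidelity convention): 1 - sqrt(F) <= T <= sqrt(1 - F).
Lower bound: T >= 1 - sqrt(F)
sqrt(F) = sqrt(0.596) = 0.7720
T >= 1 - 0.7720
T >= 0.2280

0.2280


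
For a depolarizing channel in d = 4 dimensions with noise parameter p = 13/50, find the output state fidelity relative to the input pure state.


F = (1-p) + p/d
= (1 - 0.2600) + 0.2600/4
= 0.7400 + 0.0650
= 0.8050

0.8050


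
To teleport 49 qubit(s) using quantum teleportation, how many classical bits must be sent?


Quantum teleportation requires 2 classical bits per qubit teleported.
49 qubit(s) -> 2 * 49 = 98 classical bits

98


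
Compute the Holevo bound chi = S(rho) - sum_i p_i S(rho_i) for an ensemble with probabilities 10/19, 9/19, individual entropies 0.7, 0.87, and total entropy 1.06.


chi = S(rho) - sum_i p_i * S(rho_i)
Weighted entropy = 10/19 * 0.7 + 9/19 * 0.87
= 0.7805
chi = 1.06 - 0.7805
= 0.2795

0.2795


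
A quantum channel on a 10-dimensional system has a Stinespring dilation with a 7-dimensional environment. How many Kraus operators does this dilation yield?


Tracing out the environment in an orthonormal basis {|i>_E} gives Kraus operators K_i = <i|_E U |0>_E.
Number of Kraus operators = dim(H_env) = d_env
= 7

7


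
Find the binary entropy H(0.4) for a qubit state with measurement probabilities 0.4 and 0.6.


S = -p*log2(p) - (1-p)*log2(1-p)
p = 0.4000, 1-p = 0.6000
= -0.4000 * log2(0.4000) - 0.6000 * log2(0.6000)
= -(-0.5288) - (-0.4422)
= 0.9710

0.9710


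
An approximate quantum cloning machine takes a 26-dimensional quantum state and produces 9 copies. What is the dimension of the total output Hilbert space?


Output space = H^(tensor 9) where dim(H) = 26
dim = 26^9
= 676 (after 2 factors)
= 17576 (after 3 factors)
= 456976 (after 4 factors)
= 11881376 (after 5 factors)
= 308915776 (after 6 factors)
= 8031810176 (after 7 factors)
= 208827064576 (after 8 factors)
= 5429503678976 (after 9 factors)
= 5429503678976

5429503678976


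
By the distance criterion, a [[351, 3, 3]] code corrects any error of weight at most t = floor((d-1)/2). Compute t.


Code parameters: [[351, 3, 3]], distance d = 3.
Number of correctable errors = floor((d-1)/2)
= floor((3 - 1)/2)
= floor(2/2)
= 1

1


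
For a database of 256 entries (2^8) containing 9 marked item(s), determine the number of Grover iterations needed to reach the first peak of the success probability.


After j Grover iterations the success probability is P(j) = sin^2((2j+1)*theta), where sin(theta) = sqrt(k/N).
N = 2^8 = 256, k = 9
sin(theta) = sqrt(k/N) = 0.1875
theta = arcsin(sqrt(k/N)) = 0.1886163862 rad
P(j) reaches its first maximum when (2j+1)*theta is as close as possible to pi/2, i.e. j = round(pi/(4*theta) - 1/2).
pi/(4*theta) - 1/2 = 3.6640
(For comparison, the common estimate pi/4 * sqrt(N/k) = 4.1888; the exact maximiser is used here.)
Optimal iterations = 4

4


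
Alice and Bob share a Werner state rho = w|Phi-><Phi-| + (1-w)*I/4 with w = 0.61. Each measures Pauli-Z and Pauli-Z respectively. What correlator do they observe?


|Phi-> = (|00> - |11>)/sqrt(2)
For the pure Bell state, <Z_A Z_B> = +1 (Bell-state Pauli correlator).
The maximally-mixed part I/4 has tr(I/4 * P tensor P) = 0 for any traceless Pauli P.
So <Z_A Z_B>_rho = w * (+1) + (1 - w) * 0
= 0.61 * (+1)
= 0.6100

0.6100


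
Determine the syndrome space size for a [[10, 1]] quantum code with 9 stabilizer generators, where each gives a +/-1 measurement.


Each stabilizer generator gives a binary (+1 or -1) measurement outcome.
With 9 independent generators:
Total syndromes = 2^9
= 512

512


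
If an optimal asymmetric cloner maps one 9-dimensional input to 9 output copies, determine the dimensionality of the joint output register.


Output space = H^(tensor 9) where dim(H) = 9
dim = 9^9
= 81 (after 2 factors)
= 729 (after 3 factors)
= 6561 (after 4 factors)
= 59049 (after 5 factors)
= 531441 (after 6 factors)
= 4782969 (after 7 factors)
= 43046721 (after 8 factors)
= 387420489 (after 9 factors)
= 387420489

387420489


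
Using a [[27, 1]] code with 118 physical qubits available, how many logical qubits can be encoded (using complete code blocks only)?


Each code block uses 27 physical qubits for 1 logical qubit(s).
Number of complete blocks = floor(118 / 27) = 4
Logical qubits = 4 * 1
= 4

4


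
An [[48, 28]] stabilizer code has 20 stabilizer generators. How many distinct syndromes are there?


Each stabilizer generator gives a binary (+1 or -1) measurement outcome.
With 20 independent generators:
Total syndromes = 2^20
= 1048576

1048576


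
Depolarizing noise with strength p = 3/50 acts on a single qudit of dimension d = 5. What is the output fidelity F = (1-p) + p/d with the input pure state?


F = (1-p) + p/d
= (1 - 0.0600) + 0.0600/5
= 0.9400 + 0.0120
= 0.9520

0.9520


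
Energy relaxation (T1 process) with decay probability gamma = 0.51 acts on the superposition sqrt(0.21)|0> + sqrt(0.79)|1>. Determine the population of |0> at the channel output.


For amplitude damping with parameter gamma on state sqrt(a)|0> + sqrt(b)|1>:
alpha^2 = 0.21, beta^2 = 0.79
P(|0>) = alpha^2 + gamma * beta^2
= 0.21 + 0.51 * 0.79
= 0.21 + 0.4029
= 0.6129

0.6129


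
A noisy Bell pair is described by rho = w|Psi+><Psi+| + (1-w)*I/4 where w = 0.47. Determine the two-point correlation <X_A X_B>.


|Psi+> = (|01> + |10>)/sqrt(2)
For the pure Bell state, <X_A X_B> = +1 (Bell-state Pauli correlator).
The maximally-mixed part I/4 has tr(I/4 * P tensor P) = 0 for any traceless Pauli P.
So <X_A X_B>_rho = w * (+1) + (1 - w) * 0
= 0.47 * (+1)
= 0.4700

0.4700


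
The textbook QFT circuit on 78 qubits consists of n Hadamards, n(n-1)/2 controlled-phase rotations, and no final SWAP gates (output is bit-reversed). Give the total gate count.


Hadamard gates: 78
Controlled rotations: n*(n-1)/2 = 78*77/2 = 3003
SWAP gates: 0 (omitted)
Total = 78 + 3003
= 3081

3081


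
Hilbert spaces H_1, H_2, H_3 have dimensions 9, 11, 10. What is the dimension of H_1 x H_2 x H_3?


dim(H_1 x H_2 x H_3) = 9 * 11 * 10
= 99 * 10
= 990

990


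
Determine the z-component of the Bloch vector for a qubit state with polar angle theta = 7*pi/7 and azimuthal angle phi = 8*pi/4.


theta = 3.1416, phi = 6.2832
r_z = cos(theta) = -1.0000

-1.0000


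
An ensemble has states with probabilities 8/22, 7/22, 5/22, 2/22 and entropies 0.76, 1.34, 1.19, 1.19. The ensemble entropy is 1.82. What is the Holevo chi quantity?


chi = S(rho) - sum_i p_i * S(rho_i)
Weighted entropy = 8/22 * 0.76 + 7/22 * 1.34 + 5/22 * 1.19 + 2/22 * 1.19
= 1.0814
chi = 1.82 - 1.0814
= 0.7386

0.7386


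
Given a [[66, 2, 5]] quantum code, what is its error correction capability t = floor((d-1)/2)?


Code parameters: [[66, 2, 5]], distance d = 5.
Number of correctable errors = floor((d-1)/2)
= floor((5 - 1)/2)
= floor(4/2)
= 2

2


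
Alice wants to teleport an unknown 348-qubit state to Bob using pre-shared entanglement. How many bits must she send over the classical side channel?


Quantum teleportation requires 2 classical bits per qubit teleported.
348 qubit(s) -> 2 * 348 = 696 classical bits

696


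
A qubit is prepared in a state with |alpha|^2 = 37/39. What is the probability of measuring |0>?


|alpha|^2 = 37/39 = 0.9487
|beta|^2 = 1 - 37/39 = 2/39 = 0.0513
P(|0>) = |alpha|^2 = 0.9487

0.9487


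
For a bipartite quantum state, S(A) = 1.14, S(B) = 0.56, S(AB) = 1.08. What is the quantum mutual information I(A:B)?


I(A:B) = S(A) + S(B) - S(AB)
= 1.14 + 0.56 - 1.08
= 0.6200

0.6200


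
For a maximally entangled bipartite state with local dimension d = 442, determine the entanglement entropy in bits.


For a maximally entangled state in d x d:
S = log2(d) = log2(442)
= 8.7879

8.7879


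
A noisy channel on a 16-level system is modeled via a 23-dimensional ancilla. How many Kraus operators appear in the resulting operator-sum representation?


Tracing out the environment in an orthonormal basis {|i>_E} gives Kraus operators K_i = <i|_E U |0>_E.
Number of Kraus operators = dim(H_env) = d_env
= 23

23


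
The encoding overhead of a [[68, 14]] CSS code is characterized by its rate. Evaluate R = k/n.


Code rate R = k/n
= 14/68
= 0.2059

0.2059


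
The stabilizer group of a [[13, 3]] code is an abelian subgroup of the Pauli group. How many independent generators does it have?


For an [[n,k]] stabilizer code:
Number of stabilizer generators = n - k
= 13 - 3
= 10

10


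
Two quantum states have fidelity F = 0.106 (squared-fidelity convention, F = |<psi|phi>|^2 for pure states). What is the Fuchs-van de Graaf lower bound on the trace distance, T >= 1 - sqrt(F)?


Fuchs-van de Graaf (squared-fidelity convention): 1 - sqrt(F) <= T <= sqrt(1 - F).
Lower bound: T >= 1 - sqrt(F)
sqrt(F) = sqrt(0.106) = 0.3256
T >= 1 - 0.3256
T >= 0.6744

0.6744


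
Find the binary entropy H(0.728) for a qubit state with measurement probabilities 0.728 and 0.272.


S = -p*log2(p) - (1-p)*log2(1-p)
p = 0.7280, 1-p = 0.2720
= -0.7280 * log2(0.7280) - 0.2720 * log2(0.2720)
= -(-0.3334) - (-0.5109)
= 0.8443

0.8443


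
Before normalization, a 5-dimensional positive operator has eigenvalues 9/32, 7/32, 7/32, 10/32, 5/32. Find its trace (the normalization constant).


tr(M) = sum of eigenvalues
= 9/32 + 7/32 + 7/32 + 10/32 + 5/32
= 38/32
= 1.1875

1.1875


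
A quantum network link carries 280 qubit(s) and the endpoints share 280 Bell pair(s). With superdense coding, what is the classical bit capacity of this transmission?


Superdense coding allows 2 classical bits per shared entangled pair.
280 pair(s) -> 2 * 280 = 560 classical bits

560


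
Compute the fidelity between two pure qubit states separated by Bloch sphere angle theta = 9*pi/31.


For states separated by angle theta on Bloch sphere:
F = cos^2(theta/2)
theta = 9*pi/31 = 0.9121
theta/2 = 0.4560
cos(theta/2) = 0.8978
F = 0.8061

0.8061


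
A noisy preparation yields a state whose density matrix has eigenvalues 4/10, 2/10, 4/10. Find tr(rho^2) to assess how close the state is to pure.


tr(rho^2) = sum of eigenvalues squared
= (4/10)^2 + (2/10)^2 + (4/10)^2
= (16 + 4 + 16) / 100
= 36/100
= 0.3600

0.3600


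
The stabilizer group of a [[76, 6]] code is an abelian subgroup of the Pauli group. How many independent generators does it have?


For an [[n,k]] stabilizer code:
Number of stabilizer generators = n - k
= 76 - 6
= 70

70


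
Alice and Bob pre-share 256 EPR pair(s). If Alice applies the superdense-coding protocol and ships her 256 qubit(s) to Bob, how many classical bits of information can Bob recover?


Superdense coding allows 2 classical bits per shared entangled pair.
256 pair(s) -> 2 * 256 = 512 classical bits

512


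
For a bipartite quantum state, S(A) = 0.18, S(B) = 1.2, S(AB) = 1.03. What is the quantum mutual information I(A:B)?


I(A:B) = S(A) + S(B) - S(AB)
= 0.18 + 1.2 - 1.03
= 0.3500

0.3500


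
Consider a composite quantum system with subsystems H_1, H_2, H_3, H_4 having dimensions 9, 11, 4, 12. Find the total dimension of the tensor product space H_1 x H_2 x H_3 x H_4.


dim(H_1 x H_2 x H_3 x H_4) = 9 * 11 * 4 * 12
= 99 * 4 * 12
= 396 * 12
= 4752

4752


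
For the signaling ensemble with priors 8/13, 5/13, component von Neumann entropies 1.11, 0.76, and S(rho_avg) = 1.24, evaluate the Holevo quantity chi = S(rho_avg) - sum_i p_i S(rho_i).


chi = S(rho) - sum_i p_i * S(rho_i)
Weighted entropy = 8/13 * 1.11 + 5/13 * 0.76
= 0.9754
chi = 1.24 - 0.9754
= 0.2646

0.2646


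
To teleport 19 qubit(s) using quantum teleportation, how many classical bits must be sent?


Quantum teleportation requires 2 classical bits per qubit teleported.
19 qubit(s) -> 2 * 19 = 38 classical bits

38


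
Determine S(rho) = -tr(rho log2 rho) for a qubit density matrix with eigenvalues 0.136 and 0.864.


S = -p*log2(p) - (1-p)*log2(1-p)
p = 0.1360, 1-p = 0.8640
= -0.1360 * log2(0.1360) - 0.8640 * log2(0.8640)
= -(-0.3915) - (-0.1822)
= 0.5737

0.5737


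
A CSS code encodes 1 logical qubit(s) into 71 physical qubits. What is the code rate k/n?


Code rate R = k/n
= 1/71
= 0.0141

0.0141


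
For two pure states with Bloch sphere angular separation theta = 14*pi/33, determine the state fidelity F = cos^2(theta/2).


For states separated by angle theta on Bloch sphere:
F = cos^2(theta/2)
theta = 14*pi/33 = 1.3328
theta/2 = 0.6664
cos(theta/2) = 0.7861
F = 0.6179

0.6179


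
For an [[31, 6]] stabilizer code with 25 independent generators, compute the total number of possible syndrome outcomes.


Each stabilizer generator gives a binary (+1 or -1) measurement outcome.
With 25 independent generators:
Total syndromes = 2^25
= 33554432

33554432


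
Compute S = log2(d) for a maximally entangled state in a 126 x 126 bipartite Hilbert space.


For a maximally entangled state in d x d:
S = log2(d) = log2(126)
= 6.9773

6.9773


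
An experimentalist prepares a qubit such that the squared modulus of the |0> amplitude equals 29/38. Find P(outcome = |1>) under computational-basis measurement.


|alpha|^2 = 29/38 = 0.7632
|beta|^2 = 1 - 29/38 = 9/38 = 0.2368
P(|1>) = |beta|^2 = 0.2368

0.2368


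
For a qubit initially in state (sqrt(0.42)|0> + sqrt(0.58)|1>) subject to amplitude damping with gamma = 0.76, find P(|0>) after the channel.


For amplitude damping with parameter gamma on state sqrt(a)|0> + sqrt(b)|1>:
alpha^2 = 0.42, beta^2 = 0.58
P(|0>) = alpha^2 + gamma * beta^2
= 0.42 + 0.76 * 0.58
= 0.42 + 0.4408
= 0.8608

0.8608
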